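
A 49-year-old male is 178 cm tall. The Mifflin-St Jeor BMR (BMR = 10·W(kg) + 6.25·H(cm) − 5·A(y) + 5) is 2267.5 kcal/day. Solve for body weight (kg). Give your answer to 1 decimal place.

139.5 kg

2267.5 = 10·W + 6.25(178) − 5(49) + 5
10·W = 2267.5 − 872.5 = 1395, so W = 139.5 kg.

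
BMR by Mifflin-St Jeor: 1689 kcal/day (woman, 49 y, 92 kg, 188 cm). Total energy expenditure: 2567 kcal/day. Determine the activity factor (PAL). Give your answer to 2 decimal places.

Activity factor = TEE ÷ BMR = 2567 ÷ 1689 = 1.52.

1.52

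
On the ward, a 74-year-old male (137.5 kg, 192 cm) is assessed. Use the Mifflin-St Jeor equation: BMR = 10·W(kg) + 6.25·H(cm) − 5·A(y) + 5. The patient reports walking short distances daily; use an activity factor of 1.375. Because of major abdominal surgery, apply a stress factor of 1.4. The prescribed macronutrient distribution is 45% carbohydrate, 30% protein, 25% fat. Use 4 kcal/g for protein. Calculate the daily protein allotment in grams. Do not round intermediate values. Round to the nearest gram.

319 g/day

Mifflin-St Jeor (male): BMR = 10(137.5) + 6.25(192) − 5(74) + 5 = 1375 + 1200 − 370 + 5 = 2210 kcal/day.
TEE = 2210 × 1.375 = 3038.75 kcal/day.
With stress factor 1.4: 3038.75 × 1.4 = 4254.25 kcal/day.
Protein energy = 30% × 4254.25 = 1276.275 kcal.
Protein = 1276.275 ÷ 4 kcal/g = 319.0688 g.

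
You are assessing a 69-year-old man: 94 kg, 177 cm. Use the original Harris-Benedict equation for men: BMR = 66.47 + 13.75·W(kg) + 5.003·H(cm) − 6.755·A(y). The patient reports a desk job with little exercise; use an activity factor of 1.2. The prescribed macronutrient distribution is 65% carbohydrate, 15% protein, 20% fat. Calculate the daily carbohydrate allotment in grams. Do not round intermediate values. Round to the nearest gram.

347 g/day

Harris-Benedict: BMR = 66.47 + 13.75(94) + 5.003(177) − 6.755(69) = 1778.406 kcal/day.
TEE = 1778.406 × 1.2 = 2134.0872 kcal/day.
Carbohydrate energy = 65% × 2134.0872 = 1387.1567 kcal.
Carbohydrate = 1387.1567 ÷ 4 kcal/g = 346.7892 g.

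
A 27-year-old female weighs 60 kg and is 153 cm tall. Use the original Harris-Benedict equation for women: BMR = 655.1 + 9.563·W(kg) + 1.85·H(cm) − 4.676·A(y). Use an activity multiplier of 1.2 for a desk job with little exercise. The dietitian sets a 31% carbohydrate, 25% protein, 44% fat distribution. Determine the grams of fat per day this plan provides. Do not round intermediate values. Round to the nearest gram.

81 g/day

Harris-Benedict: BMR = 655.1 + 9.563(60) + 1.85(153) − 4.676(27) = 1385.678 kcal/day.
TEE = 1385.678 × 1.2 = 1662.8136 kcal/day.
Fat energy = 44% × 1662.8136 = 731.638 kcal.
Fat = 731.638 ÷ 9 kcal/g = 81.2931 g.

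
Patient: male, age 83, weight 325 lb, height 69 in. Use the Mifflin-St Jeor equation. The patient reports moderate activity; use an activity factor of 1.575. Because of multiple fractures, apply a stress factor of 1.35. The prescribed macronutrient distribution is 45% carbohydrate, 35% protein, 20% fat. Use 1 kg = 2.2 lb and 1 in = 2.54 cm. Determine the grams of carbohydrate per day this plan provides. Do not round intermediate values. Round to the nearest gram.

517 g/day

Convert to metric: weight = 325 ÷ 2.2 = 147.7273 kg; height = 69 × 2.54 = 175.26 cm.
Mifflin-St Jeor (male): BMR = 10(147.7273) + 6.25(175.26) − 5(83) + 5 = 1477.2727 + 1095.375 − 415 + 5 = 2162.6477 kcal/day.
TEE = 2162.6477 × 1.575 = 3406.1702 kcal/day.
With stress factor 1.35: 3406.1702 × 1.35 = 4598.3297 kcal/day.
Carbohydrate energy = 45% × 4598.3297 = 2069.2484 kcal.
Carbohydrate = 2069.2484 ÷ 4 kcal/g = 517.3121 g.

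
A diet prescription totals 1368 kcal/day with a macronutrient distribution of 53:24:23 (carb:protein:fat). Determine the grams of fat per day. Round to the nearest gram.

35 g/day

Fat energy = 23% × 1368 = 314.64 kcal.
At 9 kcal/g: 314.64 ÷ 9 = 34.96 g.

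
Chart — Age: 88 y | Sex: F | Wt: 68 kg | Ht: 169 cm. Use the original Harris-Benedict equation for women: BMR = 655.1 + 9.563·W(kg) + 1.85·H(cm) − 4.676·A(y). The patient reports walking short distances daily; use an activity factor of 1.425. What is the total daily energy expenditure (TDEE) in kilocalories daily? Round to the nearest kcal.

Harris-Benedict: BMR = 655.1 + 9.563(68) + 1.85(169) − 4.676(88) = 1206.546 kcal/day.
TEE = BMR × activity factor = 1206.546 × 1.425 = 1719.3281 kcal/day.

1719 kilocalories daily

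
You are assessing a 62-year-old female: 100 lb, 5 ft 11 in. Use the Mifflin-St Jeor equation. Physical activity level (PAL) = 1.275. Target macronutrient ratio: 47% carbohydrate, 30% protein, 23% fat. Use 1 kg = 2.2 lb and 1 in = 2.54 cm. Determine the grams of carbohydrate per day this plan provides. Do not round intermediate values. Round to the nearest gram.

166 g/day

Convert to metric: weight = 100 ÷ 2.2 = 45.4545 kg; height = (5×12 + 11) × 2.54 = 71 × 2.54 = 180.34 cm.
Mifflin-St Jeor (female): BMR = 10(45.4545) + 6.25(180.34) − 5(62) − 161 = 454.5455 + 1127.125 − 310 − 161 = 1110.6705 kcal/day.
TEE = 1110.6705 × 1.275 = 1416.1048 kcal/day.
Carbohydrate energy = 47% × 1416.1048 = 665.5693 kcal.
Carbohydrate = 665.5693 ÷ 4 kcal/g = 166.3923 g.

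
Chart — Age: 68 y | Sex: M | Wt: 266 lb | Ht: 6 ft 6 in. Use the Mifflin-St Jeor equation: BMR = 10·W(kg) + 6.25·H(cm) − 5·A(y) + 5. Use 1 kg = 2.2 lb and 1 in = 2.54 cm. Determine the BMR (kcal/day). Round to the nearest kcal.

2112 kcal/day

Convert to metric: weight = 266 ÷ 2.2 = 120.9091 kg; height = (6×12 + 6) × 2.54 = 78 × 2.54 = 198.12 cm.
Mifflin-St Jeor (male): BMR = 10(120.9091) + 6.25(198.12) − 5(68) + 5 = 1209.0909 + 1238.25 − 340 + 5 = 2112.3409 kcal/day.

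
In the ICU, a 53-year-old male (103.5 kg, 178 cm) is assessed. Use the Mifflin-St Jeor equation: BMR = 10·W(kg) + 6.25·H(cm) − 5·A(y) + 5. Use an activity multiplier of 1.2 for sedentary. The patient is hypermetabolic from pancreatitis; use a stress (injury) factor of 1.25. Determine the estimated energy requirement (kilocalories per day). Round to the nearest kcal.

2831 kilocalories per day

Mifflin-St Jeor (male): BMR = 10(103.5) + 6.25(178) − 5(53) + 5 = 1035 + 1112.5 − 265 + 5 = 1887.5 kcal/day.
TEE = BMR × activity factor = 1887.5 × 1.2 = 2265 kcal/day.
Apply stress factor: 2265 × 1.25 = 2831.25 kcal/day.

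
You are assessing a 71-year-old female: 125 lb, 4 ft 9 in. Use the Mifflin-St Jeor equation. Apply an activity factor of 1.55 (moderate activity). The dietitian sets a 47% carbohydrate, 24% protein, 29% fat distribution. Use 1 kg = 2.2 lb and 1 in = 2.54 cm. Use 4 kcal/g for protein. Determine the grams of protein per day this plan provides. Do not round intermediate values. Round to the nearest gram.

Convert to metric: weight = 125 ÷ 2.2 = 56.8182 kg; height = (4×12 + 9) × 2.54 = 57 × 2.54 = 144.78 cm.
Mifflin-St Jeor (female): BMR = 10(56.8182) + 6.25(144.78) − 5(71) − 161 = 568.1818 + 904.875 − 355 − 161 = 957.0568 kcal/day.
TEE = 957.0568 × 1.55 = 1483.4381 kcal/day.
Protein energy = 24% × 1483.4381 = 356.0251 kcal.
Protein = 356.0251 ÷ 4 kcal/g = 89.0063 g.

89 g/day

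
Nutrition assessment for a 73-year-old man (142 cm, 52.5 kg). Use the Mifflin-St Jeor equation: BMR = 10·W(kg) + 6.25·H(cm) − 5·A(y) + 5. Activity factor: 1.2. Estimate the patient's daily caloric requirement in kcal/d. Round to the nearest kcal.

Mifflin-St Jeor (male): BMR = 10(52.5) + 6.25(142) − 5(73) + 5 = 525 + 887.5 − 365 + 5 = 1052.5 kcal/day.
TEE = BMR × activity factor = 1052.5 × 1.2 = 1263 kcal/day.

1263 kcal/d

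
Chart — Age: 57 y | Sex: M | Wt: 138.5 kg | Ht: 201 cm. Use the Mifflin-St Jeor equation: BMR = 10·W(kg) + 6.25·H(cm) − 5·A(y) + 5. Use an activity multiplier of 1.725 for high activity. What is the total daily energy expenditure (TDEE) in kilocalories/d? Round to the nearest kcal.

Mifflin-St Jeor (male): BMR = 10(138.5) + 6.25(201) − 5(57) + 5 = 1385 + 1256.25 − 285 + 5 = 2361.25 kcal/day.
TEE = BMR × activity factor = 2361.25 × 1.725 = 4073.1563 kcal/day.

4073 kilocalories/d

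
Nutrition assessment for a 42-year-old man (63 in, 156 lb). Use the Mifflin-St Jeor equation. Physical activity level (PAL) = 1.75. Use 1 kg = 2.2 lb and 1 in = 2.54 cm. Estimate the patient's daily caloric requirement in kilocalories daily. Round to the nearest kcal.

2632 kilocalories daily

Convert to metric: weight = 156 ÷ 2.2 = 70.9091 kg; height = 63 × 2.54 = 160.02 cm.
Mifflin-St Jeor (male): BMR = 10(70.9091) + 6.25(160.02) − 5(42) + 5 = 709.0909 + 1000.125 − 210 + 5 = 1504.2159 kcal/day.
TEE = BMR × activity factor = 1504.2159 × 1.75 = 2632.3778 kcal/day.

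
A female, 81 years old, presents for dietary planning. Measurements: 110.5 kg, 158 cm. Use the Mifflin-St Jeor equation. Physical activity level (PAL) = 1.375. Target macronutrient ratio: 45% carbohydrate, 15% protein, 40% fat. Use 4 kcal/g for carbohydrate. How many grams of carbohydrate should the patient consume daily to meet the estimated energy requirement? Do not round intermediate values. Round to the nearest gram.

236 g/day

Mifflin-St Jeor (female): BMR = 10(110.5) + 6.25(158) − 5(81) − 161 = 1105 + 987.5 − 405 − 161 = 1526.5 kcal/day.
TEE = 1526.5 × 1.375 = 2098.9375 kcal/day.
Carbohydrate energy = 45% × 2098.9375 = 944.5219 kcal.
Carbohydrate = 944.5219 ÷ 4 kcal/g = 236.1305 g.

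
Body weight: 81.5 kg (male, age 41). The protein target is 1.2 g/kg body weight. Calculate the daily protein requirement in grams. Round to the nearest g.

98 g/day

Protein = 1.2 g/kg × 81.5 kg = 97.8 g/day.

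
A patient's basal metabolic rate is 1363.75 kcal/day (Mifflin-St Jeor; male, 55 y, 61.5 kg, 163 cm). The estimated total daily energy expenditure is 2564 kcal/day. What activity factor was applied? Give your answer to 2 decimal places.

Activity factor = TEE ÷ BMR = 2564 ÷ 1363.75 = 1.88.

1.88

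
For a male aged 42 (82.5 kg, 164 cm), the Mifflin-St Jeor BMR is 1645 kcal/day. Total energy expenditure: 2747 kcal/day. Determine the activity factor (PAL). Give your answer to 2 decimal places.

Activity factor = TEE ÷ BMR = 2747 ÷ 1645 = 1.67.

1.67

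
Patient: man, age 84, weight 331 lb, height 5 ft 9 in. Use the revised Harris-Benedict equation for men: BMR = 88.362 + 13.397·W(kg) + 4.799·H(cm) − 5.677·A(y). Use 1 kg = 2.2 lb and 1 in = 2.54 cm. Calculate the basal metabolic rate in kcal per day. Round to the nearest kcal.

2468 kcal per day

Convert to metric: weight = 331 ÷ 2.2 = 150.4545 kg; height = (5×12 + 9) × 2.54 = 69 × 2.54 = 175.26 cm.
Harris-Benedict: BMR = 88.362 + 13.397(150.4545) + 4.799(175.26) − 5.677(84) = 2468.2063 kcal/day.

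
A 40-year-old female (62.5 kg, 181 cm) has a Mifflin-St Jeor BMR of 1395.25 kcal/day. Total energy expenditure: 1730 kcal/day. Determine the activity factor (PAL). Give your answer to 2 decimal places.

Activity factor = TEE ÷ BMR = 1730 ÷ 1395.25 = 1.24.

1.24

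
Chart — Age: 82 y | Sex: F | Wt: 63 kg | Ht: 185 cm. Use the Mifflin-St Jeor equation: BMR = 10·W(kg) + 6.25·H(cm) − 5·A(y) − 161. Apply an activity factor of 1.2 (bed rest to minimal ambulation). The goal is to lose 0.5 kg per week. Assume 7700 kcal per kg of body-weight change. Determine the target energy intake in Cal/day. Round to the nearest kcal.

908 Cal/day

Mifflin-St Jeor (female): BMR = 10(63) + 6.25(185) − 5(82) − 161 = 630 + 1156.25 − 410 − 161 = 1215.25 kcal/day.
TEE = 1215.25 × 1.2 = 1458.3 kcal/day.
Required daily deficit = 0.5 × 7700 ÷ 7 = 550 kcal/day.
Target intake = 1458.3 − 550 = 908.3 kcal/day.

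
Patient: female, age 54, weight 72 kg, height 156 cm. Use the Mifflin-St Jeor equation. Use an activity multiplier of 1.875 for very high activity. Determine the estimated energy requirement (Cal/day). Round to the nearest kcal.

Mifflin-St Jeor (female): BMR = 10(72) + 6.25(156) − 5(54) − 161 = 720 + 975 − 270 − 161 = 1264 kcal/day.
TEE = BMR × activity factor = 1264 × 1.875 = 2370 kcal/day.

2370 Cal/day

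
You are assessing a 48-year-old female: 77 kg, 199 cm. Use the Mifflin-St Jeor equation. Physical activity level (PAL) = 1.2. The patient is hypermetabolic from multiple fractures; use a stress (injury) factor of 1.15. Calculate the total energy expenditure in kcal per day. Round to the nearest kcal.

2226 kcal per day

Mifflin-St Jeor (female): BMR = 10(77) + 6.25(199) − 5(48) − 161 = 770 + 1243.75 − 240 − 161 = 1612.75 kcal/day.
TEE = BMR × activity factor = 1612.75 × 1.2 = 1935.3 kcal/day.
Apply stress factor: 1935.3 × 1.15 = 2225.595 kcal/day.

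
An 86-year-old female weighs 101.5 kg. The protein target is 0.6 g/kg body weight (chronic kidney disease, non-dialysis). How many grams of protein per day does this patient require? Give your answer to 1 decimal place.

Protein = 0.6 g/kg × 101.5 kg = 60.9 g/day.

60.9 g/day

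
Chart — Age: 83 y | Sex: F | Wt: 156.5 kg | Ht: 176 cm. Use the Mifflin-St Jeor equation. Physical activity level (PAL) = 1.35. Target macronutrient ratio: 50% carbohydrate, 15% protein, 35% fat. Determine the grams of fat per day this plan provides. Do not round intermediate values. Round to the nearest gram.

110 g/day

Mifflin-St Jeor (female): BMR = 10(156.5) + 6.25(176) − 5(83) − 161 = 1565 + 1100 − 415 − 161 = 2089 kcal/day.
TEE = 2089 × 1.35 = 2820.15 kcal/day.
Fat energy = 35% × 2820.15 = 987.0525 kcal.
Fat = 987.0525 ÷ 9 kcal/g = 109.6725 g.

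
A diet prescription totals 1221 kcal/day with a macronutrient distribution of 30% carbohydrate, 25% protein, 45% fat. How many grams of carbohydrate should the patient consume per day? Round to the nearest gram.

Carbohydrate energy = 30% × 1221 = 366.3 kcal.
At 4 kcal/g: 366.3 ÷ 4 = 91.575 g.

92 g/day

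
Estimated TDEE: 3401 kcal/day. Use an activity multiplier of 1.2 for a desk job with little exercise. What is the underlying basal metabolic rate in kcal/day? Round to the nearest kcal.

BMR = TEE ÷ activity factor = 3401 ÷ 1.2 = 2834.1667 kcal/day.

2834 kcal/day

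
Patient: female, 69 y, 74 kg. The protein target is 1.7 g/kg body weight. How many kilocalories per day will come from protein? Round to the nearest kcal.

Protein = 1.7 g/kg × 74 kg = 125.8 g/day.
Protein energy = 125.8 g × 4 kcal/g = 503.2 kcal/day.

503 kcal/day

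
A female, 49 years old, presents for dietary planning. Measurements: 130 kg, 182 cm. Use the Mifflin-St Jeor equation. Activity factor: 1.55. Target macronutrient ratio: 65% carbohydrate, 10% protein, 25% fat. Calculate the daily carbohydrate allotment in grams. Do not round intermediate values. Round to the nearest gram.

Mifflin-St Jeor (female): BMR = 10(130) + 6.25(182) − 5(49) − 161 = 1300 + 1137.5 − 245 − 161 = 2031.5 kcal/day.
TEE = 2031.5 × 1.55 = 3148.825 kcal/day.
Carbohydrate energy = 65% × 3148.825 = 2046.7363 kcal.
Carbohydrate = 2046.7363 ÷ 4 kcal/g = 511.6841 g.

512 g/day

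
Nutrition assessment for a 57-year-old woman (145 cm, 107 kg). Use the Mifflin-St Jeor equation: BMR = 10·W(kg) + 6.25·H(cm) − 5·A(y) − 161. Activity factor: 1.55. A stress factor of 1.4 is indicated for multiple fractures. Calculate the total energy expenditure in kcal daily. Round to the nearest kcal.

3321 kcal daily

Mifflin-St Jeor (female): BMR = 10(107) + 6.25(145) − 5(57) − 161 = 1070 + 906.25 − 285 − 161 = 1530.25 kcal/day.
TEE = BMR × activity factor = 1530.25 × 1.55 = 2371.8875 kcal/day.
Apply stress factor: 2371.8875 × 1.4 = 3320.6425 kcal/day.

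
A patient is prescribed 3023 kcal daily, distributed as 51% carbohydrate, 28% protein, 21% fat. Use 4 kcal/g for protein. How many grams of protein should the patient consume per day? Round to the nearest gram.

212 g/day

Protein energy = 28% × 3023 = 846.44 kcal.
At 4 kcal/g: 846.44 ÷ 4 = 211.61 g.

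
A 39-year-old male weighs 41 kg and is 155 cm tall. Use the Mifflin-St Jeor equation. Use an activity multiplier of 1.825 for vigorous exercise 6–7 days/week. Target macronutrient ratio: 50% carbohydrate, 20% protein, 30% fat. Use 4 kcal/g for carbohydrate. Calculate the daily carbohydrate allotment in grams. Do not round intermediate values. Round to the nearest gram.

Mifflin-St Jeor (male): BMR = 10(41) + 6.25(155) − 5(39) + 5 = 410 + 968.75 − 195 + 5 = 1188.75 kcal/day.
TEE = 1188.75 × 1.825 = 2169.4688 kcal/day.
Carbohydrate energy = 50% × 2169.4688 = 1084.7344 kcal.
Carbohydrate = 1084.7344 ÷ 4 kcal/g = 271.1836 g.

271 g/day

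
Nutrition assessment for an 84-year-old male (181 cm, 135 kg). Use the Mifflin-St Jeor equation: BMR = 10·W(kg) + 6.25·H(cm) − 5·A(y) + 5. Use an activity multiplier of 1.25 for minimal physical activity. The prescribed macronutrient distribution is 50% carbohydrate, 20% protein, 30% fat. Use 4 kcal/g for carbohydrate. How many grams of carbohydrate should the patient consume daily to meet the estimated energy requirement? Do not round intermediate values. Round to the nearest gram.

Mifflin-St Jeor (male): BMR = 10(135) + 6.25(181) − 5(84) + 5 = 1350 + 1131.25 − 420 + 5 = 2066.25 kcal/day.
TEE = 2066.25 × 1.25 = 2582.8125 kcal/day.
Carbohydrate energy = 50% × 2582.8125 = 1291.4063 kcal.
Carbohydrate = 1291.4063 ÷ 4 kcal/g = 322.8516 g.

323 g/day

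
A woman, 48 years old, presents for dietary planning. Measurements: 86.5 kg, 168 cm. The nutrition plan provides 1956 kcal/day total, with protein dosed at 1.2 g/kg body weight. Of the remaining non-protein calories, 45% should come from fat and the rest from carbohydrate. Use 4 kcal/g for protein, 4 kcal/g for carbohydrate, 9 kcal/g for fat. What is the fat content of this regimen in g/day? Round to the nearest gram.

Protein = 1.2 × 86.5 = 103.8 g → 103.8 × 4 = 415.2 kcal.
Non-protein calories = 1956 − 415.2 = 1540.8 kcal.
Fat: 45% × 1540.8 = 693.36 kcal; carbohydrate: 847.44 kcal.
Fat: 693.36 kcal ÷ 9 kcal/g = 77.04 g.

77 g/day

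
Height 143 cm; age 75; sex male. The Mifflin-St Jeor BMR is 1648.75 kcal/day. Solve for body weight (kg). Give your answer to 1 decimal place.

1648.75 = 10·W + 6.25(143) − 5(75) + 5
10·W = 1648.75 − 523.75 = 1125, so W = 112.5 kg.

112.5 kg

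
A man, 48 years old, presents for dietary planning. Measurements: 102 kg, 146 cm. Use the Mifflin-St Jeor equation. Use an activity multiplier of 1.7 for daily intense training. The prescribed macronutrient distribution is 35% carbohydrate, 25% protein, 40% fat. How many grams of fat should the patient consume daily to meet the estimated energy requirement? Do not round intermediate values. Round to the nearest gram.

Mifflin-St Jeor (male): BMR = 10(102) + 6.25(146) − 5(48) + 5 = 1020 + 912.5 − 240 + 5 = 1697.5 kcal/day.
TEE = 1697.5 × 1.7 = 2885.75 kcal/day.
Fat energy = 40% × 2885.75 = 1154.3 kcal.
Fat = 1154.3 ÷ 9 kcal/g = 128.2556 g.

128 g/day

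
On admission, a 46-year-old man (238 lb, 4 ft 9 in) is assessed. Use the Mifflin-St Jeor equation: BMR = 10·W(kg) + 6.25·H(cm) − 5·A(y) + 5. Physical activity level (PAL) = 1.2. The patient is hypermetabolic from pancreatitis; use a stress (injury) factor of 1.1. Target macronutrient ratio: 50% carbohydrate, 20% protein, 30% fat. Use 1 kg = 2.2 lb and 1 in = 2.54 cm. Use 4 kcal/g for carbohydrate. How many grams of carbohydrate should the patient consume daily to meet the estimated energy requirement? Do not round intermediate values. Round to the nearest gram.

Convert to metric: weight = 238 ÷ 2.2 = 108.1818 kg; height = (4×12 + 9) × 2.54 = 57 × 2.54 = 144.78 cm.
Mifflin-St Jeor (male): BMR = 10(108.1818) + 6.25(144.78) − 5(46) + 5 = 1081.8182 + 904.875 − 230 + 5 = 1761.6932 kcal/day.
TEE = 1761.6932 × 1.2 = 2114.0318 kcal/day.
With stress factor 1.1: 2114.0318 × 1.1 = 2325.435 kcal/day.
Carbohydrate energy = 50% × 2325.435 = 1162.7175 kcal.
Carbohydrate = 1162.7175 ÷ 4 kcal/g = 290.6794 g.

291 g/day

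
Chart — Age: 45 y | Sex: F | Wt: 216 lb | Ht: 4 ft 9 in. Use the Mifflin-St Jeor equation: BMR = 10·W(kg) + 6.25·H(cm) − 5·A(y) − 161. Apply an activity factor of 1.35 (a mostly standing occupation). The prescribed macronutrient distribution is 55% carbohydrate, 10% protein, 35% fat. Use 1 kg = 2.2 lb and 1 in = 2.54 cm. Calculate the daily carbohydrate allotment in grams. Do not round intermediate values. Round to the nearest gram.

Convert to metric: weight = 216 ÷ 2.2 = 98.1818 kg; height = (4×12 + 9) × 2.54 = 57 × 2.54 = 144.78 cm.
Mifflin-St Jeor (female): BMR = 10(98.1818) + 6.25(144.78) − 5(45) − 161 = 981.8182 + 904.875 − 225 − 161 = 1500.6932 kcal/day.
TEE = 1500.6932 × 1.35 = 2025.9358 kcal/day.
Carbohydrate energy = 55% × 2025.9358 = 1114.2647 kcal.
Carbohydrate = 1114.2647 ÷ 4 kcal/g = 278.5662 g.

279 g/day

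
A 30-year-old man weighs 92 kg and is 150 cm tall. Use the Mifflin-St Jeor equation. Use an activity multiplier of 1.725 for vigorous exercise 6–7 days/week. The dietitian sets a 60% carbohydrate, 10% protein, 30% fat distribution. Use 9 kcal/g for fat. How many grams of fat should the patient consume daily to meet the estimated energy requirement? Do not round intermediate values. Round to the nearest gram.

Mifflin-St Jeor (male): BMR = 10(92) + 6.25(150) − 5(30) + 5 = 920 + 937.5 − 150 + 5 = 1712.5 kcal/day.
TEE = 1712.5 × 1.725 = 2954.0625 kcal/day.
Fat energy = 30% × 2954.0625 = 886.2188 kcal.
Fat = 886.2188 ÷ 9 kcal/g = 98.4688 g.

98 g/day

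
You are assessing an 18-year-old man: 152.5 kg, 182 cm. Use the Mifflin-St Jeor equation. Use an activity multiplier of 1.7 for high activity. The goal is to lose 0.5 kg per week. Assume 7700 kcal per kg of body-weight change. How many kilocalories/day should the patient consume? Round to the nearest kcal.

Mifflin-St Jeor (male): BMR = 10(152.5) + 6.25(182) − 5(18) + 5 = 1525 + 1137.5 − 90 + 5 = 2577.5 kcal/day.
TEE = 2577.5 × 1.7 = 4381.75 kcal/day.
Required daily deficit = 0.5 × 7700 ÷ 7 = 550 kcal/day.
Target intake = 4381.75 − 550 = 3831.75 kcal/day.

3832 kilocalories/day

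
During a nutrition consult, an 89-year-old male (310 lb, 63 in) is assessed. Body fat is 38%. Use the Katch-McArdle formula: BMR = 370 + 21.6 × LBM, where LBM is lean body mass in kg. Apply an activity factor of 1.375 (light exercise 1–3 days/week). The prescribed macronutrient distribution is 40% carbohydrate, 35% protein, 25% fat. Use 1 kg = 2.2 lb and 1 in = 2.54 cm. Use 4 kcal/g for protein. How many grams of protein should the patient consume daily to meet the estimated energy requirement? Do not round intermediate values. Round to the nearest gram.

272 g/day

Convert to metric: weight = 310 ÷ 2.2 = 140.9091 kg; height = 63 × 2.54 = 160.02 cm.
LBM = 140.9091 × (1 − 0.38) = 87.3636 kg. Katch-McArdle: BMR = 370 + 21.6 × 87.3636 = 2257.0545 kcal/day.
TEE = 2257.0545 × 1.375 = 3103.45 kcal/day.
Protein energy = 35% × 3103.45 = 1086.2075 kcal.
Protein = 1086.2075 ÷ 4 kcal/g = 271.5519 g.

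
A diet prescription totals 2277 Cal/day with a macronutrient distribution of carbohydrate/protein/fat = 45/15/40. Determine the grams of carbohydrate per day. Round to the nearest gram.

256 g/day

Carbohydrate energy = 45% × 2277 = 1024.65 kcal.
At 4 kcal/g: 1024.65 ÷ 4 = 256.1625 g.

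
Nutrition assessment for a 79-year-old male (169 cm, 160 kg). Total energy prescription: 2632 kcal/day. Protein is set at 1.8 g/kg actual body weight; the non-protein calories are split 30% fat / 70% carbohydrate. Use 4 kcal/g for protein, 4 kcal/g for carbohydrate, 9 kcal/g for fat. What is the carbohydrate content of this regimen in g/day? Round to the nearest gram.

259 g/day

Protein = 1.8 × 160 = 288 g → 288 × 4 = 1152 kcal.
Non-protein calories = 2632 − 1152 = 1480 kcal.
Fat: 30% × 1480 = 444 kcal; carbohydrate: 1036 kcal.
Carbohydrate: 1036 kcal ÷ 4 kcal/g = 259 g.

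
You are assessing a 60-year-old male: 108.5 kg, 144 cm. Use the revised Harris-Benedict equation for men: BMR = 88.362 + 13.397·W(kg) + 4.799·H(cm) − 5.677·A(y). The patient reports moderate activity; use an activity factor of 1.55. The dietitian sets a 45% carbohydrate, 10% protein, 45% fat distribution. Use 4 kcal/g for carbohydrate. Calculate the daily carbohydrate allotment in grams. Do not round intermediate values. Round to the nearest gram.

Harris-Benedict: BMR = 88.362 + 13.397(108.5) + 4.799(144) − 5.677(60) = 1892.3725 kcal/day.
TEE = 1892.3725 × 1.55 = 2933.1774 kcal/day.
Carbohydrate energy = 45% × 2933.1774 = 1319.9298 kcal.
Carbohydrate = 1319.9298 ÷ 4 kcal/g = 329.9825 g.

330 g/day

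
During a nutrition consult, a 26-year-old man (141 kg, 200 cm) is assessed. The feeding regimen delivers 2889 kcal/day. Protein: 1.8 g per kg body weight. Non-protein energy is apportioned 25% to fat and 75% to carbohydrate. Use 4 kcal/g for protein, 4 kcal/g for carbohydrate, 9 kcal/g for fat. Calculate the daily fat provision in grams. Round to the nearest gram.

Protein = 1.8 × 141 = 253.8 g → 253.8 × 4 = 1015.2 kcal.
Non-protein calories = 2889 − 1015.2 = 1873.8 kcal.
Fat: 25% × 1873.8 = 468.45 kcal; carbohydrate: 1405.35 kcal.
Fat: 468.45 kcal ÷ 9 kcal/g = 52.05 g.

52 g/day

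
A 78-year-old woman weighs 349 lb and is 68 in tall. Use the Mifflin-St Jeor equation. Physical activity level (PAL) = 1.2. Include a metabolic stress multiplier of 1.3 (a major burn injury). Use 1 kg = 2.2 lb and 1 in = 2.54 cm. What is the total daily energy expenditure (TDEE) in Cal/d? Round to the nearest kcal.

Convert to metric: weight = 349 ÷ 2.2 = 158.6364 kg; height = 68 × 2.54 = 172.72 cm.
Mifflin-St Jeor (female): BMR = 10(158.6364) + 6.25(172.72) − 5(78) − 161 = 1586.3636 + 1079.5 − 390 − 161 = 2114.8636 kcal/day.
TEE = BMR × activity factor = 2114.8636 × 1.2 = 2537.8364 kcal/day.
Apply stress factor: 2537.8364 × 1.3 = 3299.1873 kcal/day.

3299 Cal/d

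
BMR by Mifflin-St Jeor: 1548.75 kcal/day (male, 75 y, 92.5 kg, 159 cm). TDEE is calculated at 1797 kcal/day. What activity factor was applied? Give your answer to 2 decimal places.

Activity factor = TEE ÷ BMR = 1797 ÷ 1548.75 = 1.16.

1.16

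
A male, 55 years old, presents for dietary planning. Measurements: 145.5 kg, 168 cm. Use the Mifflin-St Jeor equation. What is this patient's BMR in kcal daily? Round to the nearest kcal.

2235 kcal daily

Mifflin-St Jeor (male): BMR = 10(145.5) + 6.25(168) − 5(55) + 5 = 1455 + 1050 − 275 + 5 = 2235 kcal/day.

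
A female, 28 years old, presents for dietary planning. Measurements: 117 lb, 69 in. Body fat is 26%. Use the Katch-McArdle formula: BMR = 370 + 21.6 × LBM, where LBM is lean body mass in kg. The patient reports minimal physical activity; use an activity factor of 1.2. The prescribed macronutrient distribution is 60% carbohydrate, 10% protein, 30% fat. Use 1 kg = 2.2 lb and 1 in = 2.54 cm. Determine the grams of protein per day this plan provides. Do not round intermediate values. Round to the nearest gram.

Convert to metric: weight = 117 ÷ 2.2 = 53.1818 kg; height = 69 × 2.54 = 175.26 cm.
LBM = 53.1818 × (1 − 0.26) = 39.3545 kg. Katch-McArdle: BMR = 370 + 21.6 × 39.3545 = 1220.0582 kcal/day.
TEE = 1220.0582 × 1.2 = 1464.0698 kcal/day.
Protein energy = 10% × 1464.0698 = 146.407 kcal.
Protein = 146.407 ÷ 4 kcal/g = 36.6017 g.

37 g/day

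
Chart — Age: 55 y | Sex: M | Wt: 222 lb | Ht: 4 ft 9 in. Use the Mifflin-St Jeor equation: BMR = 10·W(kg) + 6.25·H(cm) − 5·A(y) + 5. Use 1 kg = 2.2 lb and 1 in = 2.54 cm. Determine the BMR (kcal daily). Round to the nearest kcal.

Convert to metric: weight = 222 ÷ 2.2 = 100.9091 kg; height = (4×12 + 9) × 2.54 = 57 × 2.54 = 144.78 cm.
Mifflin-St Jeor (male): BMR = 10(100.9091) + 6.25(144.78) − 5(55) + 5 = 1009.0909 + 904.875 − 275 + 5 = 1643.9659 kcal/day.

1644 kcal daily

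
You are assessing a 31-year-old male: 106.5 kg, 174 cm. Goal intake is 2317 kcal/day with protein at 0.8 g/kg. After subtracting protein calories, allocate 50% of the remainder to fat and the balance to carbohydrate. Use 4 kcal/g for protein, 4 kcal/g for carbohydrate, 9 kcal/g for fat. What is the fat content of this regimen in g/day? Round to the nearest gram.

110 g/day

Protein = 0.8 × 106.5 = 85.2 g → 85.2 × 4 = 340.8 kcal.
Non-protein calories = 2317 − 340.8 = 1976.2 kcal.
Fat: 50% × 1976.2 = 988.1 kcal; carbohydrate: 988.1 kcal.
Fat: 988.1 kcal ÷ 9 kcal/g = 109.7889 g.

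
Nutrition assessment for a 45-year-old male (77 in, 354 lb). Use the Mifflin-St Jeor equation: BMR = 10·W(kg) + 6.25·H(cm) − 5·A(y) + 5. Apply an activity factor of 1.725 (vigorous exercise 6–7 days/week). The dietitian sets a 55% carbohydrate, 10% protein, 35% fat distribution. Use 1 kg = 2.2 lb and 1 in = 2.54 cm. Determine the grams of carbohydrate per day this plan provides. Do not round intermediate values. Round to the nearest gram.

Convert to metric: weight = 354 ÷ 2.2 = 160.9091 kg; height = 77 × 2.54 = 195.58 cm.
Mifflin-St Jeor (male): BMR = 10(160.9091) + 6.25(195.58) − 5(45) + 5 = 1609.0909 + 1222.375 − 225 + 5 = 2611.4659 kcal/day.
TEE = 2611.4659 × 1.725 = 4504.7787 kcal/day.
Carbohydrate energy = 55% × 4504.7787 = 2477.6283 kcal.
Carbohydrate = 2477.6283 ÷ 4 kcal/g = 619.4071 g.

619 g/day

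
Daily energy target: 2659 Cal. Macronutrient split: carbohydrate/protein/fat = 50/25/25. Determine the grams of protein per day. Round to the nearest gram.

Protein energy = 25% × 2659 = 664.75 kcal.
At 4 kcal/g: 664.75 ÷ 4 = 166.1875 g.

166 g/day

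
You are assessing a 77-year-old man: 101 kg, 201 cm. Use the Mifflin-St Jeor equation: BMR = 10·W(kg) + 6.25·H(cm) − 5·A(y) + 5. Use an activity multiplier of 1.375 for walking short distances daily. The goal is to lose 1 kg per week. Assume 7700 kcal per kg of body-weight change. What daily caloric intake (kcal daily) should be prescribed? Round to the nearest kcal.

1494 kcal daily

Mifflin-St Jeor (male): BMR = 10(101) + 6.25(201) − 5(77) + 5 = 1010 + 1256.25 − 385 + 5 = 1886.25 kcal/day.
TEE = 1886.25 × 1.375 = 2593.5938 kcal/day.
Required daily deficit = 1 × 7700 ÷ 7 = 1100 kcal/day.
Target intake = 2593.5938 − 1100 = 1493.5938 kcal/day.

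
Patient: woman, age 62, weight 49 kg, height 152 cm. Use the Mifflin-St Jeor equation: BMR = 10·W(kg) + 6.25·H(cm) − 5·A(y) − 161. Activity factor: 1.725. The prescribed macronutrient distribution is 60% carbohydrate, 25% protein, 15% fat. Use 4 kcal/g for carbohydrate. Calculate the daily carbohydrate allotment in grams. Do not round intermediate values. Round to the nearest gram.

251 g/day

Mifflin-St Jeor (female): BMR = 10(49) + 6.25(152) − 5(62) − 161 = 490 + 950 − 310 − 161 = 969 kcal/day.
TEE = 969 × 1.725 = 1671.525 kcal/day.
Carbohydrate energy = 60% × 1671.525 = 1002.915 kcal.
Carbohydrate = 1002.915 ÷ 4 kcal/g = 250.7288 g.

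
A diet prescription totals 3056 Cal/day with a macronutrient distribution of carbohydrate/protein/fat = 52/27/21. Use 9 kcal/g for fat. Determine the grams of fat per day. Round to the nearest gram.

Fat energy = 21% × 3056 = 641.76 kcal.
At 9 kcal/g: 641.76 ÷ 9 = 71.3067 g.

71 g/day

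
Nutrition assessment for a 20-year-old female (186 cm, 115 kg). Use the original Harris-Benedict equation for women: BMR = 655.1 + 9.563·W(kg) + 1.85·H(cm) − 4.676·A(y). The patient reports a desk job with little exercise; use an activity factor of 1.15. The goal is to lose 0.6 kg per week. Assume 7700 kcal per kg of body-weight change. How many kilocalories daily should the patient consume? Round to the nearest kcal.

Harris-Benedict: BMR = 655.1 + 9.563(115) + 1.85(186) − 4.676(20) = 2005.425 kcal/day.
TEE = 2005.425 × 1.15 = 2306.2388 kcal/day.
Required daily deficit = 0.6 × 7700 ÷ 7 = 660 kcal/day.
Target intake = 2306.2388 − 660 = 1646.2388 kcal/day.

1646 kilocalories daily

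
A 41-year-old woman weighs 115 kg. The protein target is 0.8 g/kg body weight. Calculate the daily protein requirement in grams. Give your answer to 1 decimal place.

Protein = 0.8 g/kg × 115 kg = 92 g/day.

92.0 g/day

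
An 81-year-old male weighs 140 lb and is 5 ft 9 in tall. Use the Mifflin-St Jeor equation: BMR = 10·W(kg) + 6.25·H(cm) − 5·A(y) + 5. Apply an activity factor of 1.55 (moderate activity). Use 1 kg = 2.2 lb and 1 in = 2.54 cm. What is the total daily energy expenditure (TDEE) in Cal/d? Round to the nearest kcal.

2064 Cal/d

Convert to metric: weight = 140 ÷ 2.2 = 63.6364 kg; height = (5×12 + 9) × 2.54 = 69 × 2.54 = 175.26 cm.
Mifflin-St Jeor (male): BMR = 10(63.6364) + 6.25(175.26) − 5(81) + 5 = 636.3636 + 1095.375 − 405 + 5 = 1331.7386 kcal/day.
TEE = BMR × activity factor = 1331.7386 × 1.55 = 2064.1949 kcal/day.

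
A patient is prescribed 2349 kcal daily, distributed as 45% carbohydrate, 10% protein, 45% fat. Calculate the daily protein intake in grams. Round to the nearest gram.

59 g/day

Protein energy = 10% × 2349 = 234.9 kcal.
At 4 kcal/g: 234.9 ÷ 4 = 58.725 g.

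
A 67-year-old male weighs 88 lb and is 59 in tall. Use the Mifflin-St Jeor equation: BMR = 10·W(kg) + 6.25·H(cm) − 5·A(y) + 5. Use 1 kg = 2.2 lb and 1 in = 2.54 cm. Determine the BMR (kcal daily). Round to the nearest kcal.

Convert to metric: weight = 88 ÷ 2.2 = 40 kg; height = 59 × 2.54 = 149.86 cm.
Mifflin-St Jeor (male): BMR = 10(40) + 6.25(149.86) − 5(67) + 5 = 400 + 936.625 − 335 + 5 = 1006.625 kcal/day.

1007 kcal daily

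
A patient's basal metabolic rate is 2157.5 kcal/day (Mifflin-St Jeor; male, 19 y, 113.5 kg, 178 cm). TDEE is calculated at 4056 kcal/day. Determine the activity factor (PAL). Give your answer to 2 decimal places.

1.88

Activity factor = TEE ÷ BMR = 4056 ÷ 2157.5 = 1.88.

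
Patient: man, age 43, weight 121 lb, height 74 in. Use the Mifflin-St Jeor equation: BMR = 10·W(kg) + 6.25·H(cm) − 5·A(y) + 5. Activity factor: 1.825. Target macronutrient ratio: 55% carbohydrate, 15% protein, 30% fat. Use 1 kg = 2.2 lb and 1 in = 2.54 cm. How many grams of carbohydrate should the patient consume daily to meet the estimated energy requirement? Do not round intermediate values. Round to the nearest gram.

Convert to metric: weight = 121 ÷ 2.2 = 55 kg; height = 74 × 2.54 = 187.96 cm.
Mifflin-St Jeor (male): BMR = 10(55) + 6.25(187.96) − 5(43) + 5 = 550 + 1174.75 − 215 + 5 = 1514.75 kcal/day.
TEE = 1514.75 × 1.825 = 2764.4188 kcal/day.
Carbohydrate energy = 55% × 2764.4188 = 1520.4303 kcal.
Carbohydrate = 1520.4303 ÷ 4 kcal/g = 380.1076 g.

380 g/day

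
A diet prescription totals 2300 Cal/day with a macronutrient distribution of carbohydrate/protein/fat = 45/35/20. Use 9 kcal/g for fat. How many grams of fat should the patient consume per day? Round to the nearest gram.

51 g/day

Fat energy = 20% × 2300 = 460 kcal.
At 9 kcal/g: 460 ÷ 9 = 51.1111 g.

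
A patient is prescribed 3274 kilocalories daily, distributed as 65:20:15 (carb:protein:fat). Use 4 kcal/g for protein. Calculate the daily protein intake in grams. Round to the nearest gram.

Protein energy = 20% × 3274 = 654.8 kcal.
At 4 kcal/g: 654.8 ÷ 4 = 163.7 g.

164 g/day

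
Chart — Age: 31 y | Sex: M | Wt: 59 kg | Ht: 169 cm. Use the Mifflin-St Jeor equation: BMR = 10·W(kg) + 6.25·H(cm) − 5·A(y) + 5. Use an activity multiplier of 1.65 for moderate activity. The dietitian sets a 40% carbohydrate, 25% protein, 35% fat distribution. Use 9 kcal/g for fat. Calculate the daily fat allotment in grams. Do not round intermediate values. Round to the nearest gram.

96 g/day

Mifflin-St Jeor (male): BMR = 10(59) + 6.25(169) − 5(31) + 5 = 590 + 1056.25 − 155 + 5 = 1496.25 kcal/day.
TEE = 1496.25 × 1.65 = 2468.8125 kcal/day.
Fat energy = 35% × 2468.8125 = 864.0844 kcal.
Fat = 864.0844 ÷ 9 kcal/g = 96.0094 g.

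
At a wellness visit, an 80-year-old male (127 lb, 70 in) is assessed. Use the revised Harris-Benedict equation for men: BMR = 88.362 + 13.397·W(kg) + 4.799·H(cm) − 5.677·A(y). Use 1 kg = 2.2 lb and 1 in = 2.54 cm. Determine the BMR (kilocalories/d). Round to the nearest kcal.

1261 kilocalories/d

Convert to metric: weight = 127 ÷ 2.2 = 57.7273 kg; height = 70 × 2.54 = 177.8 cm.
Harris-Benedict: BMR = 88.362 + 13.397(57.7273) + 4.799(177.8) − 5.677(80) = 1260.8365 kcal/day.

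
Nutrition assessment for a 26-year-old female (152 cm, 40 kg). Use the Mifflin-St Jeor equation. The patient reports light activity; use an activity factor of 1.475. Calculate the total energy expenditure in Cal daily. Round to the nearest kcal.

Mifflin-St Jeor (female): BMR = 10(40) + 6.25(152) − 5(26) − 161 = 400 + 950 − 130 − 161 = 1059 kcal/day.
TEE = BMR × activity factor = 1059 × 1.475 = 1562.025 kcal/day.

1562 Cal daily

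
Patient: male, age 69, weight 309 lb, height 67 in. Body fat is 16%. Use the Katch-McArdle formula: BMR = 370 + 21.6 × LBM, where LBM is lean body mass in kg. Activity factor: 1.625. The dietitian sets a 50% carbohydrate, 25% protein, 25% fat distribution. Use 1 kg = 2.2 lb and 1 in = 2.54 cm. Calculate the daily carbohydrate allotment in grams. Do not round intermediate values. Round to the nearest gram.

Convert to metric: weight = 309 ÷ 2.2 = 140.4545 kg; height = 67 × 2.54 = 170.18 cm.
LBM = 140.4545 × (1 − 0.16) = 117.9818 kg. Katch-McArdle: BMR = 370 + 21.6 × 117.9818 = 2918.4073 kcal/day.
TEE = 2918.4073 × 1.625 = 4742.4118 kcal/day.
Carbohydrate energy = 50% × 4742.4118 = 2371.2059 kcal.
Carbohydrate = 2371.2059 ÷ 4 kcal/g = 592.8015 g.

593 g/day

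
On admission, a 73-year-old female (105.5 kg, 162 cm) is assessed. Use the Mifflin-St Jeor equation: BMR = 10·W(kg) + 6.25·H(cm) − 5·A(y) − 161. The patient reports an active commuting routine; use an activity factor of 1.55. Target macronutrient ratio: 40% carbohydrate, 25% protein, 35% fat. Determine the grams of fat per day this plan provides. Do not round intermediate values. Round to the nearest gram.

Mifflin-St Jeor (female): BMR = 10(105.5) + 6.25(162) − 5(73) − 161 = 1055 + 1012.5 − 365 − 161 = 1541.5 kcal/day.
TEE = 1541.5 × 1.55 = 2389.325 kcal/day.
Fat energy = 35% × 2389.325 = 836.2638 kcal.
Fat = 836.2638 ÷ 9 kcal/g = 92.9182 g.

93 g/day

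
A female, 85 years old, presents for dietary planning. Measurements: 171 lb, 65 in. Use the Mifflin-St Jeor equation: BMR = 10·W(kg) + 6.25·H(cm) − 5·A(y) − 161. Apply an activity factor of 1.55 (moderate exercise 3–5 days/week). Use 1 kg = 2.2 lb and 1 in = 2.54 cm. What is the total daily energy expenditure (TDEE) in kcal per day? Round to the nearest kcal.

Convert to metric: weight = 171 ÷ 2.2 = 77.7273 kg; height = 65 × 2.54 = 165.1 cm.
Mifflin-St Jeor (female): BMR = 10(77.7273) + 6.25(165.1) − 5(85) − 161 = 777.2727 + 1031.875 − 425 − 161 = 1223.1477 kcal/day.
TEE = BMR × activity factor = 1223.1477 × 1.55 = 1895.879 kcal/day.

1896 kcal per day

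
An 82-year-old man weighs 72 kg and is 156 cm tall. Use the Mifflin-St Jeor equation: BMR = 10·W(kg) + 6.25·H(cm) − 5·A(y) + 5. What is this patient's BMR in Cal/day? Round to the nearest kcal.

Mifflin-St Jeor (male): BMR = 10(72) + 6.25(156) − 5(82) + 5 = 720 + 975 − 410 + 5 = 1290 kcal/day.

1290 Cal/day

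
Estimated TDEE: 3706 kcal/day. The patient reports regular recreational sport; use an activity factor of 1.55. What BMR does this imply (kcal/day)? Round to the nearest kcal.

2391 kcal/day

BMR = TEE ÷ activity factor = 3706 ÷ 1.55 = 2390.9677 kcal/day.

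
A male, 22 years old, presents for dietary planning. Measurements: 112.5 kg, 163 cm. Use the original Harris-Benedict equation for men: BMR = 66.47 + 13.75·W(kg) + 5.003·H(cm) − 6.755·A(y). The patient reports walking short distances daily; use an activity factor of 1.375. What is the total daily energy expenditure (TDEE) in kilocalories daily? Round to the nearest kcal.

3135 kilocalories daily

Harris-Benedict: BMR = 66.47 + 13.75(112.5) + 5.003(163) − 6.755(22) = 2280.224 kcal/day.
TEE = BMR × activity factor = 2280.224 × 1.375 = 3135.308 kcal/day.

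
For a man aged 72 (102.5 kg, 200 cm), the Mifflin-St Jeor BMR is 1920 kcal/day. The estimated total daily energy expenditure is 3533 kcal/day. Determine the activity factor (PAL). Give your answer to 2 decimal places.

1.84

Activity factor = TEE ÷ BMR = 3533 ÷ 1920 = 1.84.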